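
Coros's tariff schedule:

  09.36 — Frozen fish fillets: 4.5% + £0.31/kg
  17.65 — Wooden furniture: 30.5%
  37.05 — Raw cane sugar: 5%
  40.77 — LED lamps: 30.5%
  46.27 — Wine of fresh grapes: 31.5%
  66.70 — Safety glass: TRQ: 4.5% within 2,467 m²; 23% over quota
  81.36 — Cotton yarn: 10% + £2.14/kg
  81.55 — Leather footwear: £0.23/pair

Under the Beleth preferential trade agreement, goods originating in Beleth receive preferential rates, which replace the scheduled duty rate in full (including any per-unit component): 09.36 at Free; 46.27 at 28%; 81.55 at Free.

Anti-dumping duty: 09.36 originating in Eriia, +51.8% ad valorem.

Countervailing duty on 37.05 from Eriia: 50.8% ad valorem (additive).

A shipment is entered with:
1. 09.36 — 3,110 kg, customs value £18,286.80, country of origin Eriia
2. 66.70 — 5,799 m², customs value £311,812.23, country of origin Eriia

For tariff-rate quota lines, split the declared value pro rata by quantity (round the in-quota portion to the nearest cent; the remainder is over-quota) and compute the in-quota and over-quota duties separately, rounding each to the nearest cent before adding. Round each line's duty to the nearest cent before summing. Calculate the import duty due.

£58,436.03

Line 1 (09.36, Eriia, 3,110 kg, £18,286.80):
Base rate for 09.36 is 4.5% + £0.31/kg.
09.36 has an FTA preferential rate, but origin Eriia is not Beleth; base rate stands.
Additional duty on 09.36 from Eriia: +51.8%. Applied ad valorem rate: 4.5% + 51.8% = 56.3%.
Duty = £18,286.80 × 56.3% + 3,110 × £0.31 = £11,259.57.
Line 2 (66.70, Eriia, 5,799 m², £311,812.23):
Code 66.70 is under a tariff-rate quota (threshold 2,467 m²). In-quota: 2,467 m² at 4.5%; over-quota: 3,332 m² at 23%.
Pro-rata value split: in-quota = £311,812.23 × 2,467/5,799 = £132,650.59; over-quota = £311,812.23 − £132,650.59 = £179,161.64.
In-quota duty = £132,650.59 × 4.5% = £5,969.28. Over-quota duty = £179,161.64 × 23% = £41,207.18.
Line duty = £5,969.28 + £41,207.18 = £47,176.46.
Total = £11,259.57 + £47,176.46 = £58,436.03.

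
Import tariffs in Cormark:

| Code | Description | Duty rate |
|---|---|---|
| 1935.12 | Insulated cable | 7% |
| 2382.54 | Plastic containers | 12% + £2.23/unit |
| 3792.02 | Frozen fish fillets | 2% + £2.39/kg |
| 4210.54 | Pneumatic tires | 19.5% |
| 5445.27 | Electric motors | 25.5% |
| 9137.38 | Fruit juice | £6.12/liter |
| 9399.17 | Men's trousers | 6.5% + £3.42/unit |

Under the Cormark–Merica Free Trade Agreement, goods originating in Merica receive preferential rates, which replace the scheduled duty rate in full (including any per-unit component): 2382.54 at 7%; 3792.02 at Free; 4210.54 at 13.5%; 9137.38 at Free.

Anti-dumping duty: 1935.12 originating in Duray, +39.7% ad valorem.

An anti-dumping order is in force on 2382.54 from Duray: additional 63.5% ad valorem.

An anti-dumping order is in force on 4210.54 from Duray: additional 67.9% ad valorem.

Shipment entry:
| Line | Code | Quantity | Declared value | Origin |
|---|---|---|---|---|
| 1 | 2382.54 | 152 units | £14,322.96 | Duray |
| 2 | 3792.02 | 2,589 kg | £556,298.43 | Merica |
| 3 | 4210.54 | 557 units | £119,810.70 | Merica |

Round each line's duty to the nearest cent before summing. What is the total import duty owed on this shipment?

£27,327.23

Line 1 (2382.54, Duray, 152 units, £14,322.96):
Base rate for 2382.54 is 12% + £2.23/unit.
2382.54 has an FTA preferential rate, but origin Duray is not Merica; base rate stands.
Additional duty on 2382.54 from Duray: +63.5%. Applied ad valorem rate: 12% + 63.5% = 75.5%.
Duty = £14,322.96 × 75.5% + 152 × £2.23 = £11,152.79.
Line 2 (3792.02, Merica, 2,589 kg, £556,298.43):
Base rate for 3792.02 is 2% + £2.39/kg.
Origin Merica qualifies under the Cormark–Merica agreement and 3792.02 is covered: preferential rate Free applies instead.
Duty = £556,298.43 × 0% = £0.00.
Line 3 (4210.54, Merica, 557 units, £119,810.70):
Base rate for 4210.54 is 19.5%.
Origin Merica qualifies under the Cormark–Merica agreement and 4210.54 is covered: preferential rate 13.5% applies instead.
The additional-duty order on 4210.54 targets Duray, not Merica; it does not apply.
Duty = £119,810.70 × 13.5% = £16,174.44.
Total = £11,152.79 + £0.00 + £16,174.44 = £27,327.23.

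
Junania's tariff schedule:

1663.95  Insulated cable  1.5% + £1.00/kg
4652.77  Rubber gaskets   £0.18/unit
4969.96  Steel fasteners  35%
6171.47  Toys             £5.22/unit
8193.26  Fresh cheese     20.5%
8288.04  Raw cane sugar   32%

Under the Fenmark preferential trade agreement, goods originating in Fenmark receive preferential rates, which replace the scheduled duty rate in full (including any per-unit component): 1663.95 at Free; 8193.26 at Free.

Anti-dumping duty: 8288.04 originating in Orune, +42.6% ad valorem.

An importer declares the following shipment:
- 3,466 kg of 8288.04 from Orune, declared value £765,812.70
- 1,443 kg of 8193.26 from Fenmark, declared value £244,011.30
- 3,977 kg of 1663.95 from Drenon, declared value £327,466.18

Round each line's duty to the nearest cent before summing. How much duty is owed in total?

£580,185.26

Line 1 (8288.04, Orune, 3,466 kg, £765,812.70):
Base rate for 8288.04 is 32%.
Additional duty on 8288.04 from Orune: +42.6%. Applied ad valorem rate: 32% + 42.6% = 74.6%.
Duty = £765,812.70 × 74.6% = £571,296.27.
Line 2 (8193.26, Fenmark, 1,443 kg, £244,011.30):
Base rate for 8193.26 is 20.5%.
Origin Fenmark qualifies under the Junania–Fenmark agreement and 8193.26 is covered: preferential rate Free applies instead.
Duty = £244,011.30 × 0% = £0.00.
Line 3 (1663.95, Drenon, 3,977 kg, £327,466.18):
Base rate for 1663.95 is 1.5% + £1.00/kg.
1663.95 has an FTA preferential rate, but origin Drenon is not Fenmark; base rate stands.
Duty = £327,466.18 × 1.5% + 3,977 × £1.00 = £8,888.99.
Total = £571,296.27 + £0.00 + £8,888.99 = £580,185.26.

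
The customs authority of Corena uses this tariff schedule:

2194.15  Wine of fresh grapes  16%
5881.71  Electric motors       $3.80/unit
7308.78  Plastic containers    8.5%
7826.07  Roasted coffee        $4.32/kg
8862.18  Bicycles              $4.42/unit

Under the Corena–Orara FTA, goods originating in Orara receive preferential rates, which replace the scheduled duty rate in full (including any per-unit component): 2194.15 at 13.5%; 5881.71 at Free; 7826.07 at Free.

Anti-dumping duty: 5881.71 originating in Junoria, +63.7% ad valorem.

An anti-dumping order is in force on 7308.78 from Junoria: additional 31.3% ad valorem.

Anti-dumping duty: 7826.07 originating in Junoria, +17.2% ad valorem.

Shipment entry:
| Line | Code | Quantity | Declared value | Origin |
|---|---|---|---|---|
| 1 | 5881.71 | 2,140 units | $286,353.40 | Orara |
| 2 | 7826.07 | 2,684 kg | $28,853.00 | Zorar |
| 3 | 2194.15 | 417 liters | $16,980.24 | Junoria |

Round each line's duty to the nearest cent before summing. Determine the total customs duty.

Line 1 (5881.71, Orara, 2,140 units, $286,353.40):
Base rate for 5881.71 is $3.80/unit.
Origin Orara qualifies under the Corena–Orara agreement and 5881.71 is covered: preferential rate Free applies instead.
The additional-duty order on 5881.71 targets Junoria, not Orara; it does not apply.
Duty = $286,353.40 × 0% = $0.00.
Line 2 (7826.07, Zorar, 2,684 kg, $28,853.00):
Base rate for 7826.07 is $4.32/kg.
7826.07 has an FTA preferential rate, but origin Zorar is not Orara; base rate stands.
The additional-duty order on 7826.07 targets Junoria, not Zorar; it does not apply.
Duty = 2,684 × $4.32 = $11,594.88.
Line 3 (2194.15, Junoria, 417 liters, $16,980.24):
Base rate for 2194.15 is 16%.
2194.15 has an FTA preferential rate, but origin Junoria is not Orara; base rate stands.
Duty = $16,980.24 × 16% = $2,716.84.
Total = $0.00 + $11,594.88 + $2,716.84 = $14,311.72.

$14,311.72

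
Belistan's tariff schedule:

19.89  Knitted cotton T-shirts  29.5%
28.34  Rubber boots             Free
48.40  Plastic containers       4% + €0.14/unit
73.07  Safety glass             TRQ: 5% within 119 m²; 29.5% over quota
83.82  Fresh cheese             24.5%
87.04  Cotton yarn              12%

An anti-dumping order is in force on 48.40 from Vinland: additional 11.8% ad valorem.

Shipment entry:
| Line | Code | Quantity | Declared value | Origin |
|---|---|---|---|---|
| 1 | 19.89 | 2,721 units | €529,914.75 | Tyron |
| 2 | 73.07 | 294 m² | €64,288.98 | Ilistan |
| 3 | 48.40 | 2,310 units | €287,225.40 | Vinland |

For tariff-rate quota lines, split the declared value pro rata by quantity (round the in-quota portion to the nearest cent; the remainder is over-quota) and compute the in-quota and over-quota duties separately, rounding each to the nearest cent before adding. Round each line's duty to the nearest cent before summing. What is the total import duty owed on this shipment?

€214,619.79

Line 1 (19.89, Tyron, 2,721 units, €529,914.75):
Base rate for 19.89 is 29.5%.
Duty = €529,914.75 × 29.5% = €156,324.85.
Line 2 (73.07, Ilistan, 294 m², €64,288.98):
Code 73.07 is under a tariff-rate quota (threshold 119 m²). In-quota: 119 m² at 5%; over-quota: 175 m² at 29.5%.
Pro-rata value split: in-quota = €64,288.98 × 119/294 = €26,021.73; over-quota = €64,288.98 − €26,021.73 = €38,267.25.
In-quota duty = €26,021.73 × 5% = €1,301.09. Over-quota duty = €38,267.25 × 29.5% = €11,288.84.
Line duty = €1,301.09 + €11,288.84 = €12,589.93.
Line 3 (48.40, Vinland, 2,310 units, €287,225.40):
Base rate for 48.40 is 4% + €0.14/unit.
Additional duty on 48.40 from Vinland: +11.8%. Applied ad valorem rate: 4% + 11.8% = 15.8%.
Duty = €287,225.40 × 15.8% + 2,310 × €0.14 = €45,705.01.
Total = €156,324.85 + €12,589.93 + €45,705.01 = €214,619.79.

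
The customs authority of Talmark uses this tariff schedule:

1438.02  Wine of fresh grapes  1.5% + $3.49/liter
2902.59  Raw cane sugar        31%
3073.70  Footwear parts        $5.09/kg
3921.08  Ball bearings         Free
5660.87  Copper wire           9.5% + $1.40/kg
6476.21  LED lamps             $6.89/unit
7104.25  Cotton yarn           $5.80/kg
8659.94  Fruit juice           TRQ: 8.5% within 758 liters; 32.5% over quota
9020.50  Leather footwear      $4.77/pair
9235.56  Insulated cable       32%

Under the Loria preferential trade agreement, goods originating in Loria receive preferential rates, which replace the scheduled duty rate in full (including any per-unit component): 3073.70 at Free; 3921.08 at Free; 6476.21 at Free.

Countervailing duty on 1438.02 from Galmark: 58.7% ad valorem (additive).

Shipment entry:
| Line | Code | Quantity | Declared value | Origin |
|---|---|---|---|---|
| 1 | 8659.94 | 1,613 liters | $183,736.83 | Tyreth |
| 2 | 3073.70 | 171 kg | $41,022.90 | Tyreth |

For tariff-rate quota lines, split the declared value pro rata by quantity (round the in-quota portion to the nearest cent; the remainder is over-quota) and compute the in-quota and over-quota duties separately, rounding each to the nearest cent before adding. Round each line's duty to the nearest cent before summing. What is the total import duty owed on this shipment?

Line 1 (8659.94, Tyreth, 1,613 liters, $183,736.83):
Code 8659.94 is under a tariff-rate quota (threshold 758 liters). In-quota: 758 liters at 8.5%; over-quota: 855 liters at 32.5%.
Pro-rata value split: in-quota = $183,736.83 × 758/1,613 = $86,343.78; over-quota = $183,736.83 − $86,343.78 = $97,393.05.
In-quota duty = $86,343.78 × 8.5% = $7,339.22. Over-quota duty = $97,393.05 × 32.5% = $31,652.74.
Line duty = $7,339.22 + $31,652.74 = $38,991.96.
Line 2 (3073.70, Tyreth, 171 kg, $41,022.90):
Base rate for 3073.70 is $5.09/kg.
3073.70 has an FTA preferential rate, but origin Tyreth is not Loria; base rate stands.
Duty = 171 × $5.09 = $870.39.
Total = $38,991.96 + $870.39 = $39,862.35.

$39,862.35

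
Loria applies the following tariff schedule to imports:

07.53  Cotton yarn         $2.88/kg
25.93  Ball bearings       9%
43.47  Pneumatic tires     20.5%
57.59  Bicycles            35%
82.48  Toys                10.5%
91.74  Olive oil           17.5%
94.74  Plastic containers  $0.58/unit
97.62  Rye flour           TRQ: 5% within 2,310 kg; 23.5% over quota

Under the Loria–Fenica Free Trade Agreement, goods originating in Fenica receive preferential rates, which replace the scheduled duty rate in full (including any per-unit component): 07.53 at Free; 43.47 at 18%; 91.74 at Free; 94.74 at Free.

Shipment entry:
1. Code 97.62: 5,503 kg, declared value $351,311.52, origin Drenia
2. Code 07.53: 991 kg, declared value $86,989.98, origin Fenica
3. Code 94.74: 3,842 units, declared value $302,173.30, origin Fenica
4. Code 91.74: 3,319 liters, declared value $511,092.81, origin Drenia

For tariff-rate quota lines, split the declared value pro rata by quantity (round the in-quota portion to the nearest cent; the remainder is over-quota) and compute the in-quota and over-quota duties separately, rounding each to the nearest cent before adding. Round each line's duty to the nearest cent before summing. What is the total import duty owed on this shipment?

Line 1 (97.62, Drenia, 5,503 kg, $351,311.52):
Code 97.62 is under a tariff-rate quota (threshold 2,310 kg). In-quota: 2,310 kg at 5%; over-quota: 3,193 kg at 23.5%.
Pro-rata value split: in-quota = $351,311.52 × 2,310/5,503 = $147,470.40; over-quota = $351,311.52 − $147,470.40 = $203,841.12.
In-quota duty = $147,470.40 × 5% = $7,373.52. Over-quota duty = $203,841.12 × 23.5% = $47,902.66.
Line duty = $7,373.52 + $47,902.66 = $55,276.18.
Line 2 (07.53, Fenica, 991 kg, $86,989.98):
Base rate for 07.53 is $2.88/kg.
Origin Fenica qualifies under the Loria–Fenica agreement and 07.53 is covered: preferential rate Free applies instead.
Duty = $86,989.98 × 0% = $0.00.
Line 3 (94.74, Fenica, 3,842 units, $302,173.30):
Base rate for 94.74 is $0.58/unit.
Origin Fenica qualifies under the Loria–Fenica agreement and 94.74 is covered: preferential rate Free applies instead.
Duty = $302,173.30 × 0% = $0.00.
Line 4 (91.74, Drenia, 3,319 liters, $511,092.81):
Base rate for 91.74 is 17.5%.
91.74 has an FTA preferential rate, but origin Drenia is not Fenica; base rate stands.
Duty = $511,092.81 × 17.5% = $89,441.24.
Total = $55,276.18 + $0.00 + $0.00 + $89,441.24 = $144,717.42.

$144,717.42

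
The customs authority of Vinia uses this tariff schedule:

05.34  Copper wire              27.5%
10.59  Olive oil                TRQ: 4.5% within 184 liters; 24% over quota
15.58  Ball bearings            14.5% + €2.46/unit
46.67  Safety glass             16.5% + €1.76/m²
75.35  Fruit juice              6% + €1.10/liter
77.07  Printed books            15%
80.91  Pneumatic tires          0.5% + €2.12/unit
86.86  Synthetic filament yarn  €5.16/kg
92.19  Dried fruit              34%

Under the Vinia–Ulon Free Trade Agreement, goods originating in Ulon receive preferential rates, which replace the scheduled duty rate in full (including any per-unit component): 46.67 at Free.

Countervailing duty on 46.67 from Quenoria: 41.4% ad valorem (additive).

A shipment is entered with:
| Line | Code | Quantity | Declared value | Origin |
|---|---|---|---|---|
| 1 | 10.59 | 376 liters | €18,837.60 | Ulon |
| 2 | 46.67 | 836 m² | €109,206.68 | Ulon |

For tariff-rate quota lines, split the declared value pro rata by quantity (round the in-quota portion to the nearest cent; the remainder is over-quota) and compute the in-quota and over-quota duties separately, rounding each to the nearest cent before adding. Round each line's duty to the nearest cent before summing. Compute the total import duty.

Line 1 (10.59, Ulon, 376 liters, €18,837.60):
Code 10.59 is under a tariff-rate quota (threshold 184 liters). In-quota: 184 liters at 4.5%; over-quota: 192 liters at 24%.
Pro-rata value split: in-quota = €18,837.60 × 184/376 = €9,218.40; over-quota = €18,837.60 − €9,218.40 = €9,619.20.
In-quota duty = €9,218.40 × 4.5% = €414.83. Over-quota duty = €9,619.20 × 24% = €2,308.61.
Line duty = €414.83 + €2,308.61 = €2,723.44.
Line 2 (46.67, Ulon, 836 m², €109,206.68):
Base rate for 46.67 is 16.5% + €1.76/m².
Origin Ulon qualifies under the Vinia–Ulon agreement and 46.67 is covered: preferential rate Free applies instead.
The additional-duty order on 46.67 targets Quenoria, not Ulon; it does not apply.
Duty = €109,206.68 × 0% = €0.00.
Total = €2,723.44 + €0.00 = €2,723.44.

€2,723.44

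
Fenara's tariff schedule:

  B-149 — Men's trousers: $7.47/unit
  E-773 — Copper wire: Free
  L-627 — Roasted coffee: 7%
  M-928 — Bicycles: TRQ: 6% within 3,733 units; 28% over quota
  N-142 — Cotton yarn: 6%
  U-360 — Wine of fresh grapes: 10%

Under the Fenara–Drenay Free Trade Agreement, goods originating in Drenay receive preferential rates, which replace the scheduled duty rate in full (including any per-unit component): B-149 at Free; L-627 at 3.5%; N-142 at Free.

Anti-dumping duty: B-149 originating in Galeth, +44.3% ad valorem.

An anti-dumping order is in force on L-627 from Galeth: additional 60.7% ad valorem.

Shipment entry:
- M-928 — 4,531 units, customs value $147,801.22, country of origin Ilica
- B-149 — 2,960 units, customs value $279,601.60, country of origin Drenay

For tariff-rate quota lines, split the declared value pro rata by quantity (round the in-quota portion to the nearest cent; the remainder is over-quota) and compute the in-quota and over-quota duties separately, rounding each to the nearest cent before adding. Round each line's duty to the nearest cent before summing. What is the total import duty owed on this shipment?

$14,594.84

Line 1 (M-928, Ilica, 4,531 units, $147,801.22):
Code M-928 is under a tariff-rate quota (threshold 3,733 units). In-quota: 3,733 units at 6%; over-quota: 798 units at 28%.
Pro-rata value split: in-quota = $147,801.22 × 3,733/4,531 = $121,770.46; over-quota = $147,801.22 − $121,770.46 = $26,030.76.
In-quota duty = $121,770.46 × 6% = $7,306.23. Over-quota duty = $26,030.76 × 28% = $7,288.61.
Line duty = $7,306.23 + $7,288.61 = $14,594.84.
Line 2 (B-149, Drenay, 2,960 units, $279,601.60):
Base rate for B-149 is $7.47/unit.
Origin Drenay qualifies under the Fenara–Drenay agreement and B-149 is covered: preferential rate Free applies instead.
The additional-duty order on B-149 targets Galeth, not Drenay; it does not apply.
Duty = $279,601.60 × 0% = $0.00.
Total = $14,594.84 + $0.00 = $14,594.84.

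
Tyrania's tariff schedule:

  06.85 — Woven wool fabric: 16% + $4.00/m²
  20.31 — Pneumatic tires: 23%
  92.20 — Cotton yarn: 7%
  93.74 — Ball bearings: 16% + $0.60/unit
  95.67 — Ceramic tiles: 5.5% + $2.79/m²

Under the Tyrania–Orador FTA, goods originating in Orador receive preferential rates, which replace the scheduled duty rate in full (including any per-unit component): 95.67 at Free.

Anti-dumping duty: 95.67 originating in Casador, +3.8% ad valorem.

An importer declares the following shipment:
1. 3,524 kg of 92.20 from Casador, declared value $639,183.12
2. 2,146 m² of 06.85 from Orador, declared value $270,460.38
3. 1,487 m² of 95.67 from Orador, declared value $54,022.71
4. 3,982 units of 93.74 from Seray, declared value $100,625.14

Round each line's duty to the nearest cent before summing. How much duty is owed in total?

$115,089.70

Line 1 (92.20, Casador, 3,524 kg, $639,183.12):
Base rate for 92.20 is 7%.
Duty = $639,183.12 × 7% = $44,742.82.
Line 2 (06.85, Orador, 2,146 m², $270,460.38):
Base rate for 06.85 is 16% + $4.00/m².
Origin Orador is the FTA partner but 06.85 is not on the preference list; base rate stands.
Duty = $270,460.38 × 16% + 2,146 × $4.00 = $51,857.66.
Line 3 (95.67, Orador, 1,487 m², $54,022.71):
Base rate for 95.67 is 5.5% + $2.79/m².
Origin Orador qualifies under the Tyrania–Orador agreement and 95.67 is covered: preferential rate Free applies instead.
The additional-duty order on 95.67 targets Casador, not Orador; it does not apply.
Duty = $54,022.71 × 0% = $0.00.
Line 4 (93.74, Seray, 3,982 units, $100,625.14):
Base rate for 93.74 is 16% + $0.60/unit.
Duty = $100,625.14 × 16% + 3,982 × $0.60 = $18,489.22.
Total = $44,742.82 + $51,857.66 + $0.00 + $18,489.22 = $115,089.70.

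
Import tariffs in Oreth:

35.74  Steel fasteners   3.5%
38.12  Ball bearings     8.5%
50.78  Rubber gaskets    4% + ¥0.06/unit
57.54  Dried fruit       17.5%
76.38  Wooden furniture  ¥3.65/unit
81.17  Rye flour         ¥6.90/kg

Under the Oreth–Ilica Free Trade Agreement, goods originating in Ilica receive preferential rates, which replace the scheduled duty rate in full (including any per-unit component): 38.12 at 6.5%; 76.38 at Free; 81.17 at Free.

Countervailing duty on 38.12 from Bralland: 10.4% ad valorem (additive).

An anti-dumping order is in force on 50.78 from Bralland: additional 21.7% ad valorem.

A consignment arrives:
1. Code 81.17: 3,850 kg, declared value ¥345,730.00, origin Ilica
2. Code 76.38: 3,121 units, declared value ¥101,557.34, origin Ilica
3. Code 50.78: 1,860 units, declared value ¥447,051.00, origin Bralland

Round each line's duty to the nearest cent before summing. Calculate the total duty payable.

Line 1 (81.17, Ilica, 3,850 kg, ¥345,730.00):
Base rate for 81.17 is ¥6.90/kg.
Origin Ilica qualifies under the Oreth–Ilica agreement and 81.17 is covered: preferential rate Free applies instead.
Duty = ¥345,730.00 × 0% = ¥0.00.
Line 2 (76.38, Ilica, 3,121 units, ¥101,557.34):
Base rate for 76.38 is ¥3.65/unit.
Origin Ilica qualifies under the Oreth–Ilica agreement and 76.38 is covered: preferential rate Free applies instead.
Duty = ¥101,557.34 × 0% = ¥0.00.
Line 3 (50.78, Bralland, 1,860 units, ¥447,051.00):
Base rate for 50.78 is 4% + ¥0.06/unit.
Additional duty on 50.78 from Bralland: +21.7%. Applied ad valorem rate: 4% + 21.7% = 25.7%.
Duty = ¥447,051.00 × 25.7% + 1,860 × ¥0.06 = ¥115,003.71.
Total = ¥0.00 + ¥0.00 + ¥115,003.71 = ¥115,003.71.

¥115,003.71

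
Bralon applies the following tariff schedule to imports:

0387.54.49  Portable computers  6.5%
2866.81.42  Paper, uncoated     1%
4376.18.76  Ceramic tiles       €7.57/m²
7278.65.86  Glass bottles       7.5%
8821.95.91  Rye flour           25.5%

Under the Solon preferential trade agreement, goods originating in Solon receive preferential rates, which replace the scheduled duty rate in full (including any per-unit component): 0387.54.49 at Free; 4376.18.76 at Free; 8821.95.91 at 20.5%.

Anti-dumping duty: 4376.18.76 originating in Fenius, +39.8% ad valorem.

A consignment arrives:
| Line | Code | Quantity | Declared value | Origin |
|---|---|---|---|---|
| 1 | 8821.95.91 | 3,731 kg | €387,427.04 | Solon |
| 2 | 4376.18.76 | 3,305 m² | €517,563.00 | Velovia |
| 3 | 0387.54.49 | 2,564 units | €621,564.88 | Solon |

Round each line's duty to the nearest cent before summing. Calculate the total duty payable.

€104,441.39

Line 1 (8821.95.91, Solon, 3,731 kg, €387,427.04):
Base rate for 8821.95.91 is 25.5%.
Origin Solon qualifies under the Bralon–Solon agreement and 8821.95.91 is covered: preferential rate 20.5% applies instead.
Duty = €387,427.04 × 20.5% = €79,422.54.
Line 2 (4376.18.76, Velovia, 3,305 m², €517,563.00):
Base rate for 4376.18.76 is €7.57/m².
4376.18.76 has an FTA preferential rate, but origin Velovia is not Solon; base rate stands.
The additional-duty order on 4376.18.76 targets Fenius, not Velovia; it does not apply.
Duty = 3,305 × €7.57 = €25,018.85.
Line 3 (0387.54.49, Solon, 2,564 units, €621,564.88):
Base rate for 0387.54.49 is 6.5%.
Origin Solon qualifies under the Bralon–Solon agreement and 0387.54.49 is covered: preferential rate Free applies instead.
Duty = €621,564.88 × 0% = €0.00.
Total = €79,422.54 + €25,018.85 + €0.00 = €104,441.39.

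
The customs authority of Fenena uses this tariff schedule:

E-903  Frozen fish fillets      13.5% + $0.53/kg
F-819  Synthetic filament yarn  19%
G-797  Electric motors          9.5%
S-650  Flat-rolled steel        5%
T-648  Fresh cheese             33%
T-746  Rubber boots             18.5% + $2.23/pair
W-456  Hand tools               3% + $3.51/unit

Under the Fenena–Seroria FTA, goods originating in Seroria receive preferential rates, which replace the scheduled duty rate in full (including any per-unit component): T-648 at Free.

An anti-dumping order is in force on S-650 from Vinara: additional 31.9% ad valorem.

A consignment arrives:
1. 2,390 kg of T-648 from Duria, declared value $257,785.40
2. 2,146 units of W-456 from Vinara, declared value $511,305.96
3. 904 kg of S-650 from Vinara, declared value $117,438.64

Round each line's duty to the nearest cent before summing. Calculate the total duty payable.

$151,275.68

Line 1 (T-648, Duria, 2,390 kg, $257,785.40):
Base rate for T-648 is 33%.
T-648 has an FTA preferential rate, but origin Duria is not Seroria; base rate stands.
Duty = $257,785.40 × 33% = $85,069.18.
Line 2 (W-456, Vinara, 2,146 units, $511,305.96):
Base rate for W-456 is 3% + $3.51/unit.
Duty = $511,305.96 × 3% + 2,146 × $3.51 = $22,871.64.
Line 3 (S-650, Vinara, 904 kg, $117,438.64):
Base rate for S-650 is 5%.
Additional duty on S-650 from Vinara: +31.9%. Applied ad valorem rate: 5% + 31.9% = 36.9%.
Duty = $117,438.64 × 36.9% = $43,334.86.
Total = $85,069.18 + $22,871.64 + $43,334.86 = $151,275.68.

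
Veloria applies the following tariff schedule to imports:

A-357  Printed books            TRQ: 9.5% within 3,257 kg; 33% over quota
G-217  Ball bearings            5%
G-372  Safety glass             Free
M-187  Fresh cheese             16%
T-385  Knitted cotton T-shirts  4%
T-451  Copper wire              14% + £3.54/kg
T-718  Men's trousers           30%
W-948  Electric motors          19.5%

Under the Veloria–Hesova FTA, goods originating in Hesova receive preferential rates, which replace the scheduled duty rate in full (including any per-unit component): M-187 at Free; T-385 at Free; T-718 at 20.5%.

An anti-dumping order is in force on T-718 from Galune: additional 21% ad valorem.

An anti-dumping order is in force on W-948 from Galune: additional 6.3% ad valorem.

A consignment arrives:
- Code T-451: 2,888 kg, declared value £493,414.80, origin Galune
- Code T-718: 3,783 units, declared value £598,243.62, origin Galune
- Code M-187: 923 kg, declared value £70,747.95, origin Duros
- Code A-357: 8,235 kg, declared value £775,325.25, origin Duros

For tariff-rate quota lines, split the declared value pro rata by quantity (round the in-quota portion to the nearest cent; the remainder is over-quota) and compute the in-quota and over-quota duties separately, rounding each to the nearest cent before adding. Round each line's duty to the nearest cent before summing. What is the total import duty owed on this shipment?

£579,520.90

Line 1 (T-451, Galune, 2,888 kg, £493,414.80):
Base rate for T-451 is 14% + £3.54/kg.
Duty = £493,414.80 × 14% + 2,888 × £3.54 = £79,301.59.
Line 2 (T-718, Galune, 3,783 units, £598,243.62):
Base rate for T-718 is 30%.
T-718 has an FTA preferential rate, but origin Galune is not Hesova; base rate stands.
Additional duty on T-718 from Galune: +21%. Applied ad valorem rate: 30% + 21% = 51%.
Duty = £598,243.62 × 51% = £305,104.25.
Line 3 (M-187, Duros, 923 kg, £70,747.95):
Base rate for M-187 is 16%.
M-187 has an FTA preferential rate, but origin Duros is not Hesova; base rate stands.
Duty = £70,747.95 × 16% = £11,319.67.
Line 4 (A-357, Duros, 8,235 kg, £775,325.25):
Code A-357 is under a tariff-rate quota (threshold 3,257 kg). In-quota: 3,257 kg at 9.5%; over-quota: 4,978 kg at 33%.
Pro-rata value split: in-quota = £775,325.25 × 3,257/8,235 = £306,646.55; over-quota = £775,325.25 − £306,646.55 = £468,678.70.
In-quota duty = £306,646.55 × 9.5% = £29,131.42. Over-quota duty = £468,678.70 × 33% = £154,663.97.
Line duty = £29,131.42 + £154,663.97 = £183,795.39.
Total = £79,301.59 + £305,104.25 + £11,319.67 + £183,795.39 = £579,520.90.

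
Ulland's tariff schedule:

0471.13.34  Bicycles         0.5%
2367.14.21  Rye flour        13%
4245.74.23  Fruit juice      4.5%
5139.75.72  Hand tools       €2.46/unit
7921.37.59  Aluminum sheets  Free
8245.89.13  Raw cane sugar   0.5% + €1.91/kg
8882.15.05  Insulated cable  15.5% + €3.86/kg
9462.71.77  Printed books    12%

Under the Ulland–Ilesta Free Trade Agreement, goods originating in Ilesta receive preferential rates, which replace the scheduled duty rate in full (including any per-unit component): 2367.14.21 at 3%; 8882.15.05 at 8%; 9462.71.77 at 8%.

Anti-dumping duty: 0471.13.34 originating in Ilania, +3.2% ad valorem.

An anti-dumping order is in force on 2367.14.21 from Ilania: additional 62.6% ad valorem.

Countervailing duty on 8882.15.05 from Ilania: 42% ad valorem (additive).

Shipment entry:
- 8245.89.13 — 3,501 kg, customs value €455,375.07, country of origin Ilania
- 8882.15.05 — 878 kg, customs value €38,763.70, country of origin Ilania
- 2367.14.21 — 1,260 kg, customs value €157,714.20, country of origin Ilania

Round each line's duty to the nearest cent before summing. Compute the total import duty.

Line 1 (8245.89.13, Ilania, 3,501 kg, €455,375.07):
Base rate for 8245.89.13 is 0.5% + €1.91/kg.
Duty = €455,375.07 × 0.5% + 3,501 × €1.91 = €8,963.79.
Line 2 (8882.15.05, Ilania, 878 kg, €38,763.70):
Base rate for 8882.15.05 is 15.5% + €3.86/kg.
8882.15.05 has an FTA preferential rate, but origin Ilania is not Ilesta; base rate stands.
Additional duty on 8882.15.05 from Ilania: +42%. Applied ad valorem rate: 15.5% + 42% = 57.5%.
Duty = €38,763.70 × 57.5% + 878 × €3.86 = €25,678.21.
Line 3 (2367.14.21, Ilania, 1,260 kg, €157,714.20):
Base rate for 2367.14.21 is 13%.
2367.14.21 has an FTA preferential rate, but origin Ilania is not Ilesta; base rate stands.
Additional duty on 2367.14.21 from Ilania: +62.6%. Applied ad valorem rate: 13% + 62.6% = 75.6%.
Duty = €157,714.20 × 75.6% = €119,231.94.
Total = €8,963.79 + €25,678.21 + €119,231.94 = €153,873.94.

€153,873.94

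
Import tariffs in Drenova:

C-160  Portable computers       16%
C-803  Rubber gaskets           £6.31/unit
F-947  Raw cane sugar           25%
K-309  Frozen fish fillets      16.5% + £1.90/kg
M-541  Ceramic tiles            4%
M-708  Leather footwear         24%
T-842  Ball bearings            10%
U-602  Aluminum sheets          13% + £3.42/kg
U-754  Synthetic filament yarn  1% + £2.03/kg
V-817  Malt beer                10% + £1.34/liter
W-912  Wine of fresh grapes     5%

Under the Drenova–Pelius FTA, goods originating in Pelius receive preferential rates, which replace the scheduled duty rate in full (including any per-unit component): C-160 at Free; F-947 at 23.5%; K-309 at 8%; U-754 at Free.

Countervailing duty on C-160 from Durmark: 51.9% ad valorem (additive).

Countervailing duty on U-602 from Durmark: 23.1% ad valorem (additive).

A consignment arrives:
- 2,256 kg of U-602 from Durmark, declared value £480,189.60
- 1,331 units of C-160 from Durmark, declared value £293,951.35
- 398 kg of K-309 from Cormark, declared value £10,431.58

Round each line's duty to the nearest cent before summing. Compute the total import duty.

Line 1 (U-602, Durmark, 2,256 kg, £480,189.60):
Base rate for U-602 is 13% + £3.42/kg.
Additional duty on U-602 from Durmark: +23.1%. Applied ad valorem rate: 13% + 23.1% = 36.1%.
Duty = £480,189.60 × 36.1% + 2,256 × £3.42 = £181,063.97.
Line 2 (C-160, Durmark, 1,331 units, £293,951.35):
Base rate for C-160 is 16%.
C-160 has an FTA preferential rate, but origin Durmark is not Pelius; base rate stands.
Additional duty on C-160 from Durmark: +51.9%. Applied ad valorem rate: 16% + 51.9% = 67.9%.
Duty = £293,951.35 × 67.9% = £199,592.97.
Line 3 (K-309, Cormark, 398 kg, £10,431.58):
Base rate for K-309 is 16.5% + £1.90/kg.
K-309 has an FTA preferential rate, but origin Cormark is not Pelius; base rate stands.
Duty = £10,431.58 × 16.5% + 398 × £1.90 = £2,477.41.
Total = £181,063.97 + £199,592.97 + £2,477.41 = £383,134.35.

£383,134.35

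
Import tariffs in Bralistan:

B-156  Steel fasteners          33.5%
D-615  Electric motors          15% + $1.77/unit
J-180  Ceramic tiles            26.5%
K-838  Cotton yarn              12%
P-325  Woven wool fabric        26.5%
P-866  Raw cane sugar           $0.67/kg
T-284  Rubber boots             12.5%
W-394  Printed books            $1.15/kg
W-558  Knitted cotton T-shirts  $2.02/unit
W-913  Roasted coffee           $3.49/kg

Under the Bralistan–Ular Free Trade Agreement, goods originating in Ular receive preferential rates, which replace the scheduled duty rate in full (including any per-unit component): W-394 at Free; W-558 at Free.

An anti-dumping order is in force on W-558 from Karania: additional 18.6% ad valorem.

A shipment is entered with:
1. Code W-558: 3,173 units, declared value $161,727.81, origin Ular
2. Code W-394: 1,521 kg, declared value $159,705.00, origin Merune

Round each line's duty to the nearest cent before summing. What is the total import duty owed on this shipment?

$1,749.15

Line 1 (W-558, Ular, 3,173 units, $161,727.81):
Base rate for W-558 is $2.02/unit.
Origin Ular qualifies under the Bralistan–Ular agreement and W-558 is covered: preferential rate Free applies instead.
The additional-duty order on W-558 targets Karania, not Ular; it does not apply.
Duty = $161,727.81 × 0% = $0.00.
Line 2 (W-394, Merune, 1,521 kg, $159,705.00):
Base rate for W-394 is $1.15/kg.
W-394 has an FTA preferential rate, but origin Merune is not Ular; base rate stands.
Duty = 1,521 × $1.15 = $1,749.15.
Total = $0.00 + $1,749.15 = $1,749.15.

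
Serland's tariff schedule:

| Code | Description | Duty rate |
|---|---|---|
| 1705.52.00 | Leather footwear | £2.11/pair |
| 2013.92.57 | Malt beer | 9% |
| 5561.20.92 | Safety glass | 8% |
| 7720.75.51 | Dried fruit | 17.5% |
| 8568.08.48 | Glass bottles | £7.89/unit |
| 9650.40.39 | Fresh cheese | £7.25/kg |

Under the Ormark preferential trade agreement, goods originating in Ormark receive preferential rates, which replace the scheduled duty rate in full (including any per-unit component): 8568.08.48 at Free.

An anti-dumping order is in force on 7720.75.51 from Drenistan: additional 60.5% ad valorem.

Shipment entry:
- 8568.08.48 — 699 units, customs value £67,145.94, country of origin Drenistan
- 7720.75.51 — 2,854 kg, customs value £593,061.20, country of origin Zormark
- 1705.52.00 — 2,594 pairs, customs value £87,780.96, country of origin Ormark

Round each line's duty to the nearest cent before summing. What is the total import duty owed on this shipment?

Line 1 (8568.08.48, Drenistan, 699 units, £67,145.94):
Base rate for 8568.08.48 is £7.89/unit.
8568.08.48 has an FTA preferential rate, but origin Drenistan is not Ormark; base rate stands.
Duty = 699 × £7.89 = £5,515.11.
Line 2 (7720.75.51, Zormark, 2,854 kg, £593,061.20):
Base rate for 7720.75.51 is 17.5%.
The additional-duty order on 7720.75.51 targets Drenistan, not Zormark; it does not apply.
Duty = £593,061.20 × 17.5% = £103,785.71.
Line 3 (1705.52.00, Ormark, 2,594 pairs, £87,780.96):
Base rate for 1705.52.00 is £2.11/pair.
Origin Ormark is the FTA partner but 1705.52.00 is not on the preference list; base rate stands.
Duty = 2,594 × £2.11 = £5,473.34.
Total = £5,515.11 + £103,785.71 + £5,473.34 = £114,774.16.

£114,774.16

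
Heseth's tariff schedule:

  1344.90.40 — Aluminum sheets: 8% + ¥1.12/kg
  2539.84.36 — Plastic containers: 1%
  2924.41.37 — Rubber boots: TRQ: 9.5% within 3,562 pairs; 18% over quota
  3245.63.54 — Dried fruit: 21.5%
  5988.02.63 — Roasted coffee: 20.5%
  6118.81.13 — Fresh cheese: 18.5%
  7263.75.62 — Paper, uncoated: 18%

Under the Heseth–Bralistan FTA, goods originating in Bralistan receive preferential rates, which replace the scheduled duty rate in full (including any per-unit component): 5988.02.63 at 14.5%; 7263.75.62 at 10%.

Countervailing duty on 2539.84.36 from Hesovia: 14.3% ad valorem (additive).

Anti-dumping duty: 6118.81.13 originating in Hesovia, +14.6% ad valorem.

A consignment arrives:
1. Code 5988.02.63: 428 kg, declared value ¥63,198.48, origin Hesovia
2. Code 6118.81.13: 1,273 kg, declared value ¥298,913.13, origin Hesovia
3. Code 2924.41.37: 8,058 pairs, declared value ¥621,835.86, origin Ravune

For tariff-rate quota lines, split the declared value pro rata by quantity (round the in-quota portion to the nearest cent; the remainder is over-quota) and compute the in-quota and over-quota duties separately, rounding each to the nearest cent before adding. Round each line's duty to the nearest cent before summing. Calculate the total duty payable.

¥200,461.64

Line 1 (5988.02.63, Hesovia, 428 kg, ¥63,198.48):
Base rate for 5988.02.63 is 20.5%.
5988.02.63 has an FTA preferential rate, but origin Hesovia is not Bralistan; base rate stands.
Duty = ¥63,198.48 × 20.5% = ¥12,955.69.
Line 2 (6118.81.13, Hesovia, 1,273 kg, ¥298,913.13):
Base rate for 6118.81.13 is 18.5%.
Additional duty on 6118.81.13 from Hesovia: +14.6%. Applied ad valorem rate: 18.5% + 14.6% = 33.1%.
Duty = ¥298,913.13 × 33.1% = ¥98,940.25.
Line 3 (2924.41.37, Ravune, 8,058 pairs, ¥621,835.86):
Code 2924.41.37 is under a tariff-rate quota (threshold 3,562 pairs). In-quota: 3,562 pairs at 9.5%; over-quota: 4,496 pairs at 18%.
Pro-rata value split: in-quota = ¥621,835.86 × 3,562/8,058 = ¥274,879.54; over-quota = ¥621,835.86 − ¥274,879.54 = ¥346,956.32.
In-quota duty = ¥274,879.54 × 9.5% = ¥26,113.56. Over-quota duty = ¥346,956.32 × 18% = ¥62,452.14.
Line duty = ¥26,113.56 + ¥62,452.14 = ¥88,565.70.
Total = ¥12,955.69 + ¥98,940.25 + ¥88,565.70 = ¥200,461.64.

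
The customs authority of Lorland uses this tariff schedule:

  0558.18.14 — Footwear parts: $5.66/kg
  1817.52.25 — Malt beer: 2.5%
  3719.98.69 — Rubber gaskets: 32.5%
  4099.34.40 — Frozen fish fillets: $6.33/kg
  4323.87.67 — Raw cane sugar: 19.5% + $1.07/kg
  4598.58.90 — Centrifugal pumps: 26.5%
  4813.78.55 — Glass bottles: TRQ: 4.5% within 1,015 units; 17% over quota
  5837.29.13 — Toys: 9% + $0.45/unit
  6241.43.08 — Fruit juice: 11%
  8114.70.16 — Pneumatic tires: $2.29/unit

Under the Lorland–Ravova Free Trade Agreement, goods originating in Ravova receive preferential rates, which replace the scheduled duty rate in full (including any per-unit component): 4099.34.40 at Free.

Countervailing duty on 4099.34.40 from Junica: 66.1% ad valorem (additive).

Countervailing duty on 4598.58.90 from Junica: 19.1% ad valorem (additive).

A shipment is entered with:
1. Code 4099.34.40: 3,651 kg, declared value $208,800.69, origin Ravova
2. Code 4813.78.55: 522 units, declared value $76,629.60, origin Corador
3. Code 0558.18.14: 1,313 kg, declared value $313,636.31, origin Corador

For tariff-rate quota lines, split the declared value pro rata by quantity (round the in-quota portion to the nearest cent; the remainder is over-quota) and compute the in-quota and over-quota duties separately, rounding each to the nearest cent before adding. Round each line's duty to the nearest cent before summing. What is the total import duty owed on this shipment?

Line 1 (4099.34.40, Ravova, 3,651 kg, $208,800.69):
Base rate for 4099.34.40 is $6.33/kg.
Origin Ravova qualifies under the Lorland–Ravova agreement and 4099.34.40 is covered: preferential rate Free applies instead.
The additional-duty order on 4099.34.40 targets Junica, not Ravova; it does not apply.
Duty = $208,800.69 × 0% = $0.00.
Line 2 (4813.78.55, Corador, 522 units, $76,629.60):
Code 4813.78.55 is under a tariff-rate quota (threshold 1,015 units). Quantity 522 units is within the quota, so the in-quota rate 4.5% applies to the full value.
Duty = $76,629.60 × 4.5% = $3,448.33.
Line 3 (0558.18.14, Corador, 1,313 kg, $313,636.31):
Base rate for 0558.18.14 is $5.66/kg.
Duty = 1,313 × $5.66 = $7,431.58.
Total = $0.00 + $3,448.33 + $7,431.58 = $10,879.91.

$10,879.91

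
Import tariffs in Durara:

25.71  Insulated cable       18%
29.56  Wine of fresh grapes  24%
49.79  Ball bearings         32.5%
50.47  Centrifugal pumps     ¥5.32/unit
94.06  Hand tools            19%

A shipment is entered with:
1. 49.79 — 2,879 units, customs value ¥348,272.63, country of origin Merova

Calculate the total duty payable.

¥113,188.60

Line 1 (49.79, Merova, 2,879 units, ¥348,272.63):
Base rate for 49.79 is 32.5%.
Duty = ¥348,272.63 × 32.5% = ¥113,188.60.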